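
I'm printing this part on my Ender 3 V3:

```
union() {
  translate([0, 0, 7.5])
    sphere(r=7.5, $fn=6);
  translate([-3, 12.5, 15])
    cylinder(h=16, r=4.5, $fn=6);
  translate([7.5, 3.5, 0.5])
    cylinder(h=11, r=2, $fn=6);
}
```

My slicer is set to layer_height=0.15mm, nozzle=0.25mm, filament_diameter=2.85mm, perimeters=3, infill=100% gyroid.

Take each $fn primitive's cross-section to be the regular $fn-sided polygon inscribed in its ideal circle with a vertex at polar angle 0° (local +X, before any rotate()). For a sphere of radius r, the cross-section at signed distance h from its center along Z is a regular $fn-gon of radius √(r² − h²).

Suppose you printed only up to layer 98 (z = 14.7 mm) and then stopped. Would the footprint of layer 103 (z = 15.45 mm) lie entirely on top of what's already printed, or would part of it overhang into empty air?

Compare the two slices. At z = 14.7: the sphere: section is a regular 6-gon, circumradius = √(r²−h²) = √(7.5²−7.2²) = 2.100 (area = (6/2)·2.100²·sin(360°/6) = 11.46 mm²); the cylinder at (-3, 12.5) is not intersected at this z (z outside [15, 31]); the cylinder at (7.5, 3.5) is not intersected at this z (z outside [0.5, 11.5]); Taking the union: only the r=7.5 sphere is present, so the union is just that shape — area = 11.46 mm². At z = 15.45: the sphere is absent (|z−center|=7.950 > r=7.5); the cylinder at (-3, 12.5): section is a regular 6-gon, circumradius r=4.5 (area = (6/2)·4.500²·sin(360°/6) = 52.61 mm²); the cylinder at (7.5, 3.5) is not intersected at this z (z outside [0.5, 11.5]); Merging all regions: only the r=4.5 cylinder at (-3, 12.5) is present, so the union is just that shape — area = 52.61 mm². Checking containment: at z = 15.45 the cross-section extends beyond the z = 14.7 cross-section by about 52.61 mm².

part overhangs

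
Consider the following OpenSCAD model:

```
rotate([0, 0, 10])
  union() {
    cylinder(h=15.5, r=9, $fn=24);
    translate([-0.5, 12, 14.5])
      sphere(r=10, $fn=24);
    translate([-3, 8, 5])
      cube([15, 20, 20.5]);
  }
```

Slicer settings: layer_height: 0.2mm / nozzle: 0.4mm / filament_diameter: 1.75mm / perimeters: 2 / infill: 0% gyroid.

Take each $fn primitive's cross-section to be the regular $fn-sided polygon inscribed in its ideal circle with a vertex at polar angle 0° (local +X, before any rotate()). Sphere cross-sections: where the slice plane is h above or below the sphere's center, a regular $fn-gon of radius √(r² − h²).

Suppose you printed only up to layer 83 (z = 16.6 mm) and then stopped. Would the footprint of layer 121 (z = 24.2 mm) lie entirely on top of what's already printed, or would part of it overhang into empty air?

entirely on top

Compare the two slices. At z = 16.6: the cylinder is not intersected at this z (z outside [0, 15.5]); the r=10 sphere at (-0.5, 12) contributes a regular 24-gon of circumradius √(10²−2.1²) = 9.777 (area = (24/2)·9.777²·sin(360°/24) = 296.89 mm²); the 15×20 cube at (-3, 8) contributes its full rectangle (area 300.00 mm²); Merging all regions: the regions partially overlap — summed areas 596.89 mm² minus the doubly-counted overlap 146.00 mm² gives 450.88 mm² — area = 450.88 mm²; (whole slice rotated 10° about Z — lengths, areas and connectivity unchanged). At z = 24.2: the cylinder is not intersected at this z (z outside [0, 15.5]); the sphere at (-0.5, 12): section is a regular 24-gon, circumradius = √(r²−h²) = √(10²−9.7²) = 2.431 (area = (24/2)·2.431²·sin(360°/24) = 18.36 mm²); the cube at (-3, 8) is present — its section is the full 15×20 rectangle (area 300.00 mm²); Combining (union): the r=10 sphere at (-0.5, 12) lies entirely inside the 15×20 cube at (-3, 8), so the union is just the 15×20 cube at (-3, 8) — area = 300.00 mm²; (rotated 10° about Z; rotation is an isometry so areas/perimeters/island counts are preserved). Checking containment: the cross-section at z = 24.2 is a subset of the cross-section at z = 16.6.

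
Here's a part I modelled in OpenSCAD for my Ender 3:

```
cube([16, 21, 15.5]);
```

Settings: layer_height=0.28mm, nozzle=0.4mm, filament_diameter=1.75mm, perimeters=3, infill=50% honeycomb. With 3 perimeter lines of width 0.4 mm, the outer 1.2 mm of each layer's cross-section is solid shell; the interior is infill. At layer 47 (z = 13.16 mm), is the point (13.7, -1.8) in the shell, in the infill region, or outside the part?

At z = 13.16 mm: the cube (footprint 16×21) is included at this height. Overall, the cross-section is a single solid region. The nearest boundary edge runs (0.00, 0.00)→(16.00, 0.00); distance from the point to it = 1.80 mm. The point is not inside any of the regions above, so it lies outside the cross-section (1.80 mm from the nearest boundary).

outside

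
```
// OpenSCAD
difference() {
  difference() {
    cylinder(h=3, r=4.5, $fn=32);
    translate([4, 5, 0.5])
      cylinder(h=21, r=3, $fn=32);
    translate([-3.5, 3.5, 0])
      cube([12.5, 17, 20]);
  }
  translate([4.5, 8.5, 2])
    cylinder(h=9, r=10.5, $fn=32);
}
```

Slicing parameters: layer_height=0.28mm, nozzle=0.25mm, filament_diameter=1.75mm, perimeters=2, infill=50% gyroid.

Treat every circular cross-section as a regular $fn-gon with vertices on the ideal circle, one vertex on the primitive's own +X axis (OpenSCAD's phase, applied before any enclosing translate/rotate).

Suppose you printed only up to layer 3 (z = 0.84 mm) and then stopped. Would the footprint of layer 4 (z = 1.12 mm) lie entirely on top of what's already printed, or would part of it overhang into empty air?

Compare the two slices. At z = 0.84: the r=4.5 cylinder gives a regular 32-gon of circumradius 4.5 (constant along its height) (area = (32/2)·4.500²·sin(360°/32) = 63.21 mm²); the cylinder at (4, 5): section is a regular 32-gon, circumradius r=3 (area = (32/2)·3.000²·sin(360°/32) = 28.09 mm²); the cube at (-3.5, 3.5) is present — its section is the full 12.5×17 rectangle (area 212.50 mm²); Taking the first minus the rest: starting from the r=4.5 cylinder (63.21 mm²), the r=3 cylinder at (4, 5) partially overlaps it — only the 2.73 mm² overlap (of its 28.09 mm²) is removed, clipping the outline; the 12.5×17 cube at (-3.5, 3.5) partially overlaps it — only the 3.03 mm² overlap (of its 212.50 mm²) is removed, clipping the outline — area = 57.45 mm²; the cylinder at (4.5, 8.5) is not intersected at this z (z outside [2, 11]); Taking the first minus the rest: none of the subtracted shapes is present at this height, so that combined region is unchanged — area = 57.45 mm². At z = 1.12: the r=4.5 cylinder gives a regular 32-gon of circumradius 4.5 (constant along its height) (area = (32/2)·4.500²·sin(360°/32) = 63.21 mm²); the r=3 cylinder at (4, 5) contributes a regular 32-gon of circumradius 3 (area = (32/2)·3.000²·sin(360°/32) = 28.09 mm²); the cube at (-3.5, 3.5) (footprint 12.5×17) is included at this height (area 212.50 mm²); After the difference (first − rest): starting from the r=4.5 cylinder (63.21 mm²), the r=3 cylinder at (4, 5) partially overlaps it — only the 2.73 mm² overlap (of its 28.09 mm²) is removed, clipping the outline; the 12.5×17 cube at (-3.5, 3.5) partially overlaps it — only the 3.03 mm² overlap (of its 212.50 mm²) is removed, clipping the outline — area = 57.45 mm²; the cylinder at (4.5, 8.5) is absent (z outside [2, 11]); Subtracting the remaining from the first: none of the subtracted shapes is present at this height, so that combined region is unchanged — area = 57.45 mm². Checking containment: the cross-section at z = 1.12 is a subset of the cross-section at z = 0.84.

entirely on top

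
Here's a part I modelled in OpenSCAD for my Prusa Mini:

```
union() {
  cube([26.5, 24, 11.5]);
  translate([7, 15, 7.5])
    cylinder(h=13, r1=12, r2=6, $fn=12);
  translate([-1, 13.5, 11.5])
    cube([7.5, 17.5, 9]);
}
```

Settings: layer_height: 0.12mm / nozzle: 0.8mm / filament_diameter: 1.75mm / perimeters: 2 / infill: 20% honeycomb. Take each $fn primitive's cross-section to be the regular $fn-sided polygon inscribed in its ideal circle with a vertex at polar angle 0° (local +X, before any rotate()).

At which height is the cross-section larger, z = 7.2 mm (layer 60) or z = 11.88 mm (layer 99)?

layer 60 (z = 7.2 mm)

Layer 60 (z = 7.2): the cube (footprint 26.5×24) is included at this height (area 636.00 mm²); the cone at (7, 15) is not intersected at this z (z outside [7.5, 20.5]); the cube at (-1, 13.5) does not reach this height (z outside [11.5, 20.5]); Taking the union: only the 26.5×24 cube is present, so the union is just that shape — area = 636.00 mm². So its area = 636.00 mm². Layer 99 (z = 11.88): the cube does not reach this height (z outside [0, 11.5]); the cone at (7, 15) contributes a regular 12-gon of circumradius 9.978 (interpolated between r1=12 and r2=6 at t=0.337) (area = (12/2)·9.978²·sin(360°/12) = 298.71 mm²); the cube at (-1, 13.5) (footprint 7.5×17.5) is included at this height (area 131.25 mm²); Combining (union): the regions partially overlap — summed areas 429.96 mm² minus the doubly-counted overlap 74.23 mm² gives 355.73 mm² — area = 355.73 mm². So its area = 355.73 mm². Layer 60 is larger (636.00 vs 355.73 mm²).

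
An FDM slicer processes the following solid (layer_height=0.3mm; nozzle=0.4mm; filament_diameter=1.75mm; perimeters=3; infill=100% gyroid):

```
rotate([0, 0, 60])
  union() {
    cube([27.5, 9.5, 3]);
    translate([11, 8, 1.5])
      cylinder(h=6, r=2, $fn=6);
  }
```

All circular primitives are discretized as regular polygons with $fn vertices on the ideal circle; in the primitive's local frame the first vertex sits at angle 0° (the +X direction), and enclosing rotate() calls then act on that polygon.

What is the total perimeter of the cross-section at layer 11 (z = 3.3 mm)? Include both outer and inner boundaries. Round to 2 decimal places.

At z = 3.3 mm: the cube does not reach this height (z outside [0, 3]); the cylinder at (11, 8): section is a regular 6-gon, circumradius r=2 (perimeter = 2·6·2.000·sin(180°/6) = 12.00 mm); Merging all regions: only the r=2 cylinder at (11, 8) is present, so the union is just that shape — boundary = 12.00 mm; (rotated 60° about Z; rotation is an isometry so areas/perimeters/island counts are preserved). Overall, the cross-section is a single solid region. Total boundary length (outer) = 12.00 mm.

12.00 mm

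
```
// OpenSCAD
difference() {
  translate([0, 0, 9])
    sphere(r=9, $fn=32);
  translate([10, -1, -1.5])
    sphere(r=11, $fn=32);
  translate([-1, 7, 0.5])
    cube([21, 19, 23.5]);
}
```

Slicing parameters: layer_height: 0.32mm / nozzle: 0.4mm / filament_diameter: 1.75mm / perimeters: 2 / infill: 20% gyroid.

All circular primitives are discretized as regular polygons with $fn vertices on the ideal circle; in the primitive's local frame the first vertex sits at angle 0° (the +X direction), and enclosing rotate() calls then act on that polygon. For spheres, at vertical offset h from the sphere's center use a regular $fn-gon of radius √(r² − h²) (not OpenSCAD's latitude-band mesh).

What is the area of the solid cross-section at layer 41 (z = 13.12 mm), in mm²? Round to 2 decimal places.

At z = 13.12 mm: the r=9 sphere contributes a regular 32-gon of circumradius √(9²−4.12²) = 8.002 (area = (32/2)·8.002²·sin(360°/32) = 199.85 mm²); the sphere at (10, -1) is not intersected at this z (|z−center|=14.620 > r=11); the cube at (-1, 7) is present — its section is the full 21×19 rectangle (area 399.00 mm²); After the difference (first − rest): starting from the r=9 sphere (199.85 mm²), the 21×19 cube at (-1, 7) partially overlaps it — only the 3.47 mm² overlap (of its 399.00 mm²) is removed, clipping the outline — area = 196.38 mm². Overall, the cross-section is a single solid region. Net area = 196.38 mm².

196.38 mm²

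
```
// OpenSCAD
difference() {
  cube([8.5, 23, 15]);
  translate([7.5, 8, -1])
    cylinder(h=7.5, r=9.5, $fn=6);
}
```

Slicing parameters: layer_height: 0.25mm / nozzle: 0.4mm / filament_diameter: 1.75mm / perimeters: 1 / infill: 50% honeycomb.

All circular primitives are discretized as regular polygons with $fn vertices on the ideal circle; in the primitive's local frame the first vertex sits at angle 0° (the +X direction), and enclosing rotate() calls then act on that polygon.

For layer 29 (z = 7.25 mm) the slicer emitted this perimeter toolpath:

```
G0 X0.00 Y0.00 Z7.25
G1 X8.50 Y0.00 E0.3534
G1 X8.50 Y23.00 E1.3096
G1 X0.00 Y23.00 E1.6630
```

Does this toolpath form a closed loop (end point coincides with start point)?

no

Start point (G0): (0.00, 0.00). End point (last G1): the path does not return to the start — open.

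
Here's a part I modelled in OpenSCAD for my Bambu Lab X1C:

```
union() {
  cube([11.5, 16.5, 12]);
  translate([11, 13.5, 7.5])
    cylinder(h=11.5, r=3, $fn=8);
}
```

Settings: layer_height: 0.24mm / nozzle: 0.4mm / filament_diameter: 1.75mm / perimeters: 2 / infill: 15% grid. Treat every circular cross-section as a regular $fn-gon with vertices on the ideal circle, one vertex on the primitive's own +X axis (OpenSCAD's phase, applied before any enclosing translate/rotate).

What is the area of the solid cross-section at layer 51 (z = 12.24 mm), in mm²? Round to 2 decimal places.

At z = 12.24 mm: the cube is absent (z outside [0, 12]); the cylinder at (11, 13.5): section is a regular 8-gon, circumradius r=3 (area = (8/2)·3.000²·sin(360°/8) = 25.46 mm²); Taking the union: only the r=3 cylinder at (11, 13.5) is present, so the union is just that shape — area = 25.46 mm². Overall, the cross-section is a single solid region. Net area = 25.46 mm².

25.46 mm²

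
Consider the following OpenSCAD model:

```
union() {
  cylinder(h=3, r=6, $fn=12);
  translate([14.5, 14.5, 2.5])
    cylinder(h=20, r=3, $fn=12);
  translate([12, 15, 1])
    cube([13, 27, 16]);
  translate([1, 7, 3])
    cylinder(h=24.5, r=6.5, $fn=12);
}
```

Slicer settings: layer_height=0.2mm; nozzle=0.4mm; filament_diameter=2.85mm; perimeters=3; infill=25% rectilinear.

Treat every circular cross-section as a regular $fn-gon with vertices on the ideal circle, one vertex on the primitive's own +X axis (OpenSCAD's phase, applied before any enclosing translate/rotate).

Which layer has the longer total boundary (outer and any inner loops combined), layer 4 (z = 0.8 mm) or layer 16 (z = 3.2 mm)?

Layer 4 (z = 0.8): the r=6 cylinder contributes a regular 12-gon of circumradius 6 (perimeter = 2·12·6.000·sin(180°/12) = 37.27 mm); the cylinder at (14.5, 14.5) is not intersected at this z (z outside [2.5, 22.5]); the cube at (12, 15) is absent (z outside [1, 17]); the cylinder at (1, 7) is absent (z outside [3, 27.5]); Taking the union: only the r=6 cylinder is present, so the union is just that shape — boundary = 37.27 mm. So its perimeter = 37.27 mm. Layer 16 (z = 3.2): the cylinder does not reach this height (z outside [0, 3]); the r=3 cylinder at (14.5, 14.5) gives a regular 12-gon of circumradius 3 (constant along its height) (perimeter = 2·12·3.000·sin(180°/12) = 18.63 mm); the cube at (12, 15) is present — its section is the full 13×27 rectangle (perimeter 80.00 mm); the r=6.5 cylinder at (1, 7) contributes a regular 12-gon of circumradius 6.5 (perimeter = 2·12·6.500·sin(180°/12) = 40.38 mm); Merging all regions: the regions partially overlap (shared area 10.33 mm²), so the edge portions inside another operand are dropped and the merged outline is re-measured after clipping — boundary = 125.44 mm. So its perimeter = 125.44 mm. Layer 16 is larger (125.44 vs 37.27 mm).

layer 16 (z = 3.2 mm)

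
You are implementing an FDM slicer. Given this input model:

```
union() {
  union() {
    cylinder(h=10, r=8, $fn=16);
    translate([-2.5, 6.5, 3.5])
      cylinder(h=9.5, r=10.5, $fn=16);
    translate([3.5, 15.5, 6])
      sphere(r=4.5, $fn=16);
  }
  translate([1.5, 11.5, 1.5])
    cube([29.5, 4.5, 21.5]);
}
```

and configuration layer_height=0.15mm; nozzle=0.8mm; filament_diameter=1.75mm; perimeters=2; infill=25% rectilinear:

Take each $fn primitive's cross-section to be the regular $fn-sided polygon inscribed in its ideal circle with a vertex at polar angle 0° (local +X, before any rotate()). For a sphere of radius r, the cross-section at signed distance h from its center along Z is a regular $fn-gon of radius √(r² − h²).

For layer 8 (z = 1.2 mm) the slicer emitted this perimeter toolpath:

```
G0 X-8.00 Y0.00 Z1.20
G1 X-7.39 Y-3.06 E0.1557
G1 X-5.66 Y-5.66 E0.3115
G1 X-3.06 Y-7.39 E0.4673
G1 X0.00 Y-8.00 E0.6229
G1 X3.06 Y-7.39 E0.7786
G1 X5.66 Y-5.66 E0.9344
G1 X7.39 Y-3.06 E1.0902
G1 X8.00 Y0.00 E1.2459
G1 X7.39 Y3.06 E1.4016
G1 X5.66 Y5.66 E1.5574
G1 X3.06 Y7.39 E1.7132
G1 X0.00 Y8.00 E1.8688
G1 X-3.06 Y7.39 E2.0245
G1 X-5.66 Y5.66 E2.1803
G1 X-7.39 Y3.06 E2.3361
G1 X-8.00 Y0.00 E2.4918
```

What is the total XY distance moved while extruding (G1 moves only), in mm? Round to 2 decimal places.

Sum the Euclidean lengths of each G1 segment: total = 49.95 mm.

49.95 mm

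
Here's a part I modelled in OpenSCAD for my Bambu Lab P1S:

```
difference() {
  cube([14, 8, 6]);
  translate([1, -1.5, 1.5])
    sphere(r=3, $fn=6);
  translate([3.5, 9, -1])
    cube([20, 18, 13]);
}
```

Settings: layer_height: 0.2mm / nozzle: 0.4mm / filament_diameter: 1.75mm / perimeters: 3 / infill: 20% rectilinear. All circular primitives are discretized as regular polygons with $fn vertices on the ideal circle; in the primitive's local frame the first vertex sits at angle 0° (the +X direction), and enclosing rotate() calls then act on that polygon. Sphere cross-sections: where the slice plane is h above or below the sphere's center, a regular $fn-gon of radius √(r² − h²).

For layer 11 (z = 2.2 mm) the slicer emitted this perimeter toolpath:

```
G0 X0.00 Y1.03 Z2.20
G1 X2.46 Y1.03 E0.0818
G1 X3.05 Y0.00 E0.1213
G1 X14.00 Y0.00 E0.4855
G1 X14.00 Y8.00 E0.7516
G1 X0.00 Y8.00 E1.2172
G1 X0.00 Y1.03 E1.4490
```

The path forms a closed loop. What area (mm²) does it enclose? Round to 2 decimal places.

Apply the shoelace formula to the sequence of (X, Y) vertices; enclosed area = 109.16 mm².

109.16 mm²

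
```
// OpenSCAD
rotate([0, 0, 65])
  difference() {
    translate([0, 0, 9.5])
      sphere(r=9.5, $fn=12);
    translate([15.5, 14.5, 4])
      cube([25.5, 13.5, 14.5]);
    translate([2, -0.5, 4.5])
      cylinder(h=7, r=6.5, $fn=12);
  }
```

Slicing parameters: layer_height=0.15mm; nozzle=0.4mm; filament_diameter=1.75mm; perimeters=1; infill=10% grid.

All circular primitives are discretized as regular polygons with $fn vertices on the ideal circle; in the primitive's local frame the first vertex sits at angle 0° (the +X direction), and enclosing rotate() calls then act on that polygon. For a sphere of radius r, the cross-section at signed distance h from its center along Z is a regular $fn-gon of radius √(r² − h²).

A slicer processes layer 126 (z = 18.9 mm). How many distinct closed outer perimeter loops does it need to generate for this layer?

1

At z = 18.9 mm: the r=9.5 sphere contributes a regular 12-gon of circumradius √(9.5²−9.4²) = 1.375; the cube at (15.5, 14.5) is not intersected at this z (z outside [4, 18.5]); the cylinder at (2, -0.5) does not reach this height (z outside [4.5, 11.5]); Subtracting the remaining from the first: none of the subtracted shapes is present at this height, so the r=9.5 sphere is unchanged — 1 connected region; (whole slice rotated 65° about Z — lengths, areas and connectivity unchanged). The result has 1 disconnected region.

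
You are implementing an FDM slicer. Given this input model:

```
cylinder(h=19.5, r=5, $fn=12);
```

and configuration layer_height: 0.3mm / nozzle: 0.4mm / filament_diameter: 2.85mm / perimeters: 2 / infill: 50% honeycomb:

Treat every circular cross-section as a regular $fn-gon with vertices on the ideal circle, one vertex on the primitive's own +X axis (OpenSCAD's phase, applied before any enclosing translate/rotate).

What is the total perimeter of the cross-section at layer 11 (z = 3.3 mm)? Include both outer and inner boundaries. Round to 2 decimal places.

At z = 3.3 mm: the r=5 cylinder contributes a regular 12-gon of circumradius 5 (perimeter = 2·12·5.000·sin(180°/12) = 31.06 mm). Overall, the cross-section is a single solid region. Total boundary length (outer) = 31.06 mm.

31.06 mm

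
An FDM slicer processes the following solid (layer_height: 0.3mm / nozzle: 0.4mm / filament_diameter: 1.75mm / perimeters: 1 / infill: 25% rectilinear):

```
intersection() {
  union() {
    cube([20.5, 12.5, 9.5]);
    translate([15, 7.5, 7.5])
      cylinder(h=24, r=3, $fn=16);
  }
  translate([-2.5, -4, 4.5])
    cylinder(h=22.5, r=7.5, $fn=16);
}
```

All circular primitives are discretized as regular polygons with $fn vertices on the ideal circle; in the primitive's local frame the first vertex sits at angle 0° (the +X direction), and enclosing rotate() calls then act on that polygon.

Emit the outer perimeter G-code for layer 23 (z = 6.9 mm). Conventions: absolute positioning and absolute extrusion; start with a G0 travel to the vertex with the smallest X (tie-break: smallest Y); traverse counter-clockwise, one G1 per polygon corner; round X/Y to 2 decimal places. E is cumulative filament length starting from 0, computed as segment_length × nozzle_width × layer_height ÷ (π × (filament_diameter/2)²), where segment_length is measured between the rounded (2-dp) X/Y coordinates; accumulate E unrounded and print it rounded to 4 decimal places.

At z = 6.9 mm: the cube is present — its section is the full 20.5×12.5 rectangle; the cylinder at (15, 7.5) is absent (z outside [7.5, 31.5]); Merging all regions: only the 20.5×12.5 cube is present, so the union is just that shape — 1 connected region; the r=7.5 cylinder at (-2.5, -4) gives a regular 16-gon of circumradius 7.5 (constant along its height); Taking the intersection: the r=7.5 cylinder at (-2.5, -4) partially overlaps the result so far; clipping to the common part keeps 6.81 mm² — 1 connected region. The outline is a single polygon with 5 vertices. Extrusion per mm of travel: 0.4 × 0.3 / (π × 0.875²) = 0.049890. Accumulating E over each segment gives final E = 0.5756.

G0 X0.00 Y0.00 Z6.90
G1 X3.67 Y0.00 E0.1831
G1 X2.80 Y1.30 E0.2611
G1 X0.37 Y2.93 E0.4071
G1 X0.00 Y3.00 E0.4259
G1 X0.00 Y0.00 E0.5756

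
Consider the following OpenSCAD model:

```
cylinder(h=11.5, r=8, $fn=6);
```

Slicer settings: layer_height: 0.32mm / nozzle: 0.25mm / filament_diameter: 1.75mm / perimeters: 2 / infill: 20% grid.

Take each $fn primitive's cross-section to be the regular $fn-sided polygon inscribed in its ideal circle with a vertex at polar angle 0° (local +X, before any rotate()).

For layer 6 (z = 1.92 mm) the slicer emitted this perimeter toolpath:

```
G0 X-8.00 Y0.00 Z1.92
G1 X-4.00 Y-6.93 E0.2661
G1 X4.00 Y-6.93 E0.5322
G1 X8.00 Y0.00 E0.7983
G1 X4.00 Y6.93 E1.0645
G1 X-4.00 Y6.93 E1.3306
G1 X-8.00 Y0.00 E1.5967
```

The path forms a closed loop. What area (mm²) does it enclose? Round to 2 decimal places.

166.32 mm²

Apply the shoelace formula to the sequence of (X, Y) vertices; enclosed area = 166.32 mm².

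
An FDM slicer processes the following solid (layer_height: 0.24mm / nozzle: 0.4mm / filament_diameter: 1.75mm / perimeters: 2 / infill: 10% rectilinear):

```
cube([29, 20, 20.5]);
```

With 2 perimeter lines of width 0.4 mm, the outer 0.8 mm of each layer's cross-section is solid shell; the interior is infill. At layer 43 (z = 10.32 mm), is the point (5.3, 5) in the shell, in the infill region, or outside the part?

infill

At z = 10.32 mm: the 29×20 cube contributes its full rectangle. Overall, the cross-section is a single solid region. The nearest boundary edge runs (0.00, 0.00)→(29.00, 0.00); distance from the point to it = 5.00 mm. The point is inside the cross-section and 5.00 mm from the nearest boundary — more than the 0.8 mm shell width (2 × 0.4), so it's in the infill interior.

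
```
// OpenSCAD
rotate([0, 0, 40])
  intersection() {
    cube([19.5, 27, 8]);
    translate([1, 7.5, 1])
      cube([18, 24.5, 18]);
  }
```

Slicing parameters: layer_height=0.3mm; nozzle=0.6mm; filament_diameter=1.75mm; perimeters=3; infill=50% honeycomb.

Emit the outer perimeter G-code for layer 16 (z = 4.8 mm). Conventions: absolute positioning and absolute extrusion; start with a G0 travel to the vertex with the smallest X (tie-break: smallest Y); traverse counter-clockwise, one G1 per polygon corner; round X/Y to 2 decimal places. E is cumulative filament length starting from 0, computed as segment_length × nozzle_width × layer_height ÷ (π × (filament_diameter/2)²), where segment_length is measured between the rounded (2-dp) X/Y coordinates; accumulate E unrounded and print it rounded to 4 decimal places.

G0 X-16.59 Y21.33 Z4.80
G1 X-4.05 Y6.39 E1.4597
G1 X9.73 Y17.96 E2.8062
G1 X-2.80 Y32.90 E4.2654
G1 X-16.59 Y21.33 E5.6125

At z = 4.8 mm: the cube (footprint 19.5×27) is included at this height; the 18×24.5 cube at (1, 7.5) contributes its full rectangle; Taking the intersection: the 18×24.5 cube at (1, 7.5) partially overlaps the 19.5×27 cube; clipping to the common part keeps 351.00 mm² — 1 connected region; (whole slice rotated 40° about Z — lengths, areas and connectivity unchanged). The outline is a single polygon with 4 vertices. Extrusion per mm of travel: 0.6 × 0.3 / (π × 0.875²) = 0.074835. Accumulating E over each segment gives final E = 5.6125.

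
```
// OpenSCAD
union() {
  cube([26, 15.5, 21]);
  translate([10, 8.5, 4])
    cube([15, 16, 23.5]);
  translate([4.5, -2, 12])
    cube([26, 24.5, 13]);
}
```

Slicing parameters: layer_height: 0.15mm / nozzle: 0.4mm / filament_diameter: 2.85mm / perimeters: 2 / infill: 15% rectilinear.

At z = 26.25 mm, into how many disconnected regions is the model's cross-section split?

1

At z = 26.25 mm: the cube is not intersected at this z (z outside [0, 21]); the cube at (10, 8.5) (footprint 15×16) is included at this height; the cube at (4.5, -2) is not intersected at this z (z outside [12, 25]); Combining (union): only the 15×16 cube at (10, 8.5) is present, so the union is just that shape — 1 connected region. The result has 1 disconnected region.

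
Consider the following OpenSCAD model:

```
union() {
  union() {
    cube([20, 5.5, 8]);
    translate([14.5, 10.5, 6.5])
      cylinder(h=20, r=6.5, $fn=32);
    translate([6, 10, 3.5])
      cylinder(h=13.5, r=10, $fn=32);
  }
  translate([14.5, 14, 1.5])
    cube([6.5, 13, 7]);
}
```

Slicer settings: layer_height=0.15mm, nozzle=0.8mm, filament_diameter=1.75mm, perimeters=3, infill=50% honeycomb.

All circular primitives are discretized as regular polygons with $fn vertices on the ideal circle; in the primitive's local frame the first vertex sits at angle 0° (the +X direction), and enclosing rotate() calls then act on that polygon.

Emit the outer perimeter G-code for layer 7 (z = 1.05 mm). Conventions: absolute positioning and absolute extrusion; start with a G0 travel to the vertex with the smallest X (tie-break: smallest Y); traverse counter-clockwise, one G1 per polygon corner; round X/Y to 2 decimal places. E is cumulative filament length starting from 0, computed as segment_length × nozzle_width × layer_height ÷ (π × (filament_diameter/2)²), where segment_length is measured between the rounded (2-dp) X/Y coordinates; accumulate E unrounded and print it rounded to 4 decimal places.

G0 X0.00 Y0.00 Z1.05
G1 X20.00 Y0.00 E0.9978
G1 X20.00 Y5.50 E1.2722
G1 X0.00 Y5.50 E2.2700
G1 X0.00 Y0.00 E2.5444

At z = 1.05 mm: the cube is present — its section is the full 20×5.5 rectangle; the cylinder at (14.5, 10.5) is not intersected at this z (z outside [6.5, 26.5]); the cylinder at (6, 10) is absent (z outside [3.5, 17]); Merging all regions: only the 20×5.5 cube is present, so the union is just that shape — 1 connected region; the cube at (14.5, 14) is not intersected at this z (z outside [1.5, 8.5]); Taking the union: only that combined region is present, so the union is just that shape — 1 connected region. The outline is a single polygon with 4 vertices. Extrusion per mm of travel: 0.8 × 0.15 / (π × 0.875²) = 0.049890. Accumulating E over each segment gives final E = 2.5444.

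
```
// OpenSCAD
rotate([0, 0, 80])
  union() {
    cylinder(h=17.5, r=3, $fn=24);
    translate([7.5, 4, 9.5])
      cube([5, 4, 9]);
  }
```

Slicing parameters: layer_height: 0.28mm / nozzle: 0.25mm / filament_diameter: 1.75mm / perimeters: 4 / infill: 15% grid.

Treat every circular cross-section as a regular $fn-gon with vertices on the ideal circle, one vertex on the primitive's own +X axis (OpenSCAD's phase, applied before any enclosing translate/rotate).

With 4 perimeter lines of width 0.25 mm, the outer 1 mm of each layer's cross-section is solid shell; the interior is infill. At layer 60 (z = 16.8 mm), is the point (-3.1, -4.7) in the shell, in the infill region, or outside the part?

outside

At z = 16.8 mm: the r=3 cylinder contributes a regular 24-gon of circumradius 3; the cube at (7.5, 4) (footprint 5×4) is included at this height; Combining (union): the 2 present regions are separate (no shared area or edge), so areas and boundary lengths simply add and each stays a separate island — 2 connected regions; (rotated 80° about Z; rotation is an isometry so areas/perimeters/island counts are preserved). Overall, the cross-section has 2 separate islands. Undo the 80° rotation: the query point maps to (-5.167, 2.237) in the un-rotated model frame. The nearest boundary edge runs (-2.90, 0.78)→(-2.60, 1.50); distance from the point to it = 2.66 mm. The point is not inside any of the regions above, so it lies outside the cross-section (2.66 mm from the nearest boundary).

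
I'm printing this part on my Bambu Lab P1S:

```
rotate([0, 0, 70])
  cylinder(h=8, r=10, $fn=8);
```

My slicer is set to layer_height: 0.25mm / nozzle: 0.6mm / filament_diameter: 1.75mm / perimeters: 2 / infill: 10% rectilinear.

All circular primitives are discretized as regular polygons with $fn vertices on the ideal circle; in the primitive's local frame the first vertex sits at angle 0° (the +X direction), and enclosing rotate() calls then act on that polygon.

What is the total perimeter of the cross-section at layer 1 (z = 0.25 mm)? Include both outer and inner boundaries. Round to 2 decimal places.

At z = 0.25 mm: the r=10 cylinder contributes a regular 8-gon of circumradius 10 (perimeter = 2·8·10.000·sin(180°/8) = 61.23 mm); (rotated 70° about Z; rotation is an isometry so areas/perimeters/island counts are preserved). Overall, the cross-section is a single solid region. Total boundary length (outer) = 61.23 mm.

61.23 mm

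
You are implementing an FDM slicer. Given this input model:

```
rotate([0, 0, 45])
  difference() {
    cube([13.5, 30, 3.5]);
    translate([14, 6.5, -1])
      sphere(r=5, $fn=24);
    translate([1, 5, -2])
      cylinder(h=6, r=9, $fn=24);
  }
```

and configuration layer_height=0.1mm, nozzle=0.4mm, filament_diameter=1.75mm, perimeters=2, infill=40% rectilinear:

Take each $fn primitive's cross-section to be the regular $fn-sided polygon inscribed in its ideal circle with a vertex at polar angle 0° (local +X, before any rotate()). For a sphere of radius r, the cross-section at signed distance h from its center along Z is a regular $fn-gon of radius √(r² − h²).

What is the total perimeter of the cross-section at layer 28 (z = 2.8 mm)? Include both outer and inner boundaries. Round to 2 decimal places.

87.96 mm

At z = 2.8 mm: the 13.5×30 cube contributes its full rectangle (perimeter 87.00 mm); the r=5 sphere at (14, 6.5) slices to a regular 24-gon of circumradius 3.250 (√(r²−h²) with h=3.8 from center) (perimeter = 2·24·3.250·sin(180°/24) = 20.36 mm); the r=9 cylinder at (1, 5) gives a regular 24-gon of circumradius 9 (constant along its height) (perimeter = 2·24·9.000·sin(180°/24) = 56.39 mm); After the difference (first − rest): starting from the 13.5×30 cube, the r=5 sphere at (14, 6.5) partially overlaps it — only the 13.18 mm² overlap (of its 32.80 mm²) is removed, clipping the outline; the r=9 cylinder at (1, 5) partially overlaps it — only the 119.13 mm² overlap (of its 251.57 mm²) is removed, clipping the outline — boundary = 87.96 mm; (whole slice rotated 45° about Z — lengths, areas and connectivity unchanged). Overall, the cross-section is a single solid region. Total boundary length (outer) = 87.96 mm.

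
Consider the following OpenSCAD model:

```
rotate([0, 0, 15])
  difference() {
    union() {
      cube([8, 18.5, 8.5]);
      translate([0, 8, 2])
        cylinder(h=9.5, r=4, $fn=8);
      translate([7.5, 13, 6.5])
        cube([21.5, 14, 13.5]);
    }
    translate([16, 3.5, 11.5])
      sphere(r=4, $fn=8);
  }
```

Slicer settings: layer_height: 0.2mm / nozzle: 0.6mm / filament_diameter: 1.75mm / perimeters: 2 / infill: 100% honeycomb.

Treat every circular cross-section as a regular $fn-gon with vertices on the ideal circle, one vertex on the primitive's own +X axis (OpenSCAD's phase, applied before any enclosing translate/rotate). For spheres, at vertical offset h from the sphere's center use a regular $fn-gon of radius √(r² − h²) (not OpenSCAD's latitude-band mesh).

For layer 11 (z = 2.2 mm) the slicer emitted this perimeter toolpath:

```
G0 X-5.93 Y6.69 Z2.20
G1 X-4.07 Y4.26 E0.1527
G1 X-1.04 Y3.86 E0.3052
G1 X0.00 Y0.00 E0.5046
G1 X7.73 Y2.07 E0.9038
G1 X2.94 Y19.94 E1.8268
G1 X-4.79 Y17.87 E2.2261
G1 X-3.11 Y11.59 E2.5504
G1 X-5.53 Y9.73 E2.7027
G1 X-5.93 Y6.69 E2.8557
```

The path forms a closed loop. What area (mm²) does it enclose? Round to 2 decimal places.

170.69 mm²

Apply the shoelace formula to the sequence of (X, Y) vertices; enclosed area = 170.69 mm².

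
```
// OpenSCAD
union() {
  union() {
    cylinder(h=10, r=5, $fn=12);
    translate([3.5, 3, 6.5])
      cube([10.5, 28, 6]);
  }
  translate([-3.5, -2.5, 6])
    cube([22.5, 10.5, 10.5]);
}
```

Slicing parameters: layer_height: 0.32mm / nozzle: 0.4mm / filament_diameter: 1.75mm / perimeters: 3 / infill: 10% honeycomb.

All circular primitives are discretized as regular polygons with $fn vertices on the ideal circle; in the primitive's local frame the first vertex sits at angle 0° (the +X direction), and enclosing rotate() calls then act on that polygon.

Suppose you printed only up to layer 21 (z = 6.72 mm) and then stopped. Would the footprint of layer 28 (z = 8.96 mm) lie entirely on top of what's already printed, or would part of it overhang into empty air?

entirely on top

Compare the two slices. At z = 6.72: the r=5 cylinder gives a regular 12-gon of circumradius 5 (constant along its height) (area = (12/2)·5.000²·sin(360°/12) = 75.00 mm²); the 10.5×28 cube at (3.5, 3) contributes its full rectangle (area 294.00 mm²); Combining (union): the regions partially overlap — summed areas 369.00 mm² minus the doubly-counted overlap 0.05 mm² gives 368.95 mm² — area = 368.95 mm²; the cube at (-3.5, -2.5) is present — its section is the full 22.5×10.5 rectangle (area 236.25 mm²); Taking the union: the regions partially overlap — summed areas 605.20 mm² minus the doubly-counted overlap 107.10 mm² gives 498.09 mm² — area = 498.09 mm². At z = 8.96: the r=5 cylinder contributes a regular 12-gon of circumradius 5 (area = (12/2)·5.000²·sin(360°/12) = 75.00 mm²); the 10.5×28 cube at (3.5, 3) contributes its full rectangle (area 294.00 mm²); Taking the union: the regions partially overlap — summed areas 369.00 mm² minus the doubly-counted overlap 0.05 mm² gives 368.95 mm² — area = 368.95 mm²; the cube at (-3.5, -2.5) is present — its section is the full 22.5×10.5 rectangle (area 236.25 mm²); Combining (union): the regions partially overlap — summed areas 605.20 mm² minus the doubly-counted overlap 107.10 mm² gives 498.09 mm² — area = 498.09 mm². Checking containment: the cross-section at z = 8.96 is a subset of the cross-section at z = 6.72.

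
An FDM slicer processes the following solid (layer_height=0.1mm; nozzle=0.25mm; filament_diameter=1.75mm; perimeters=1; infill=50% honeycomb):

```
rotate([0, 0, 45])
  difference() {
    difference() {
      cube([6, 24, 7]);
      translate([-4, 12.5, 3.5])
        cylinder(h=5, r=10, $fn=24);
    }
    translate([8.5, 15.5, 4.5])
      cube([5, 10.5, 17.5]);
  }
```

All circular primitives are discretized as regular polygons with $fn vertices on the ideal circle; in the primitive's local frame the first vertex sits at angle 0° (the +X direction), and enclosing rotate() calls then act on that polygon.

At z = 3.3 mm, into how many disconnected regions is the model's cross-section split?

At z = 3.3 mm: the cube (footprint 6×24) is included at this height; the cylinder at (-4, 12.5) is not intersected at this z (z outside [3.5, 8.5]); Subtracting the remaining from the first: none of the subtracted shapes is present at this height, so the 6×24 cube is unchanged — 1 connected region; the cube at (8.5, 15.5) is absent (z outside [4.5, 22]); Taking the first minus the rest: none of the subtracted shapes is present at this height, so that combined region is unchanged — 1 connected region; (rotated 45° about Z; rotation is an isometry so areas/perimeters/island counts are preserved). The result has 1 disconnected region.

1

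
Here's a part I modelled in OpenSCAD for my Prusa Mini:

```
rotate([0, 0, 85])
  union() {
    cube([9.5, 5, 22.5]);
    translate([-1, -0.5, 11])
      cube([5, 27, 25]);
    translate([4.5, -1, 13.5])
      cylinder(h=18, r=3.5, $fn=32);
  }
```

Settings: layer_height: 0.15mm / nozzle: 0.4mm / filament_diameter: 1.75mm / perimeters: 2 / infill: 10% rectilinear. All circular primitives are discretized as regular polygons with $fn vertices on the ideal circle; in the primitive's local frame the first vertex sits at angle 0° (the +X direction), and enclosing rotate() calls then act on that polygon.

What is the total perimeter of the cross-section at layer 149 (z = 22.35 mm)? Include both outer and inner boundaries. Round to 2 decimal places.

At z = 22.35 mm: the cube is present — its section is the full 9.5×5 rectangle (perimeter 29.00 mm); the cube at (-1, -0.5) (footprint 5×27) is included at this height (perimeter 64.00 mm); the r=3.5 cylinder at (4.5, -1) gives a regular 32-gon of circumradius 3.5 (constant along its height) (perimeter = 2·32·3.500·sin(180°/32) = 21.96 mm); Merging all regions: the regions partially overlap (shared area 33.69 mm²), so the edge portions inside another operand are dropped and the merged outline is re-measured after clipping — boundary = 80.21 mm; (whole slice rotated 85° about Z — lengths, areas and connectivity unchanged). Overall, the cross-section is a single solid region. Total boundary length (outer) = 80.21 mm.

80.21 mm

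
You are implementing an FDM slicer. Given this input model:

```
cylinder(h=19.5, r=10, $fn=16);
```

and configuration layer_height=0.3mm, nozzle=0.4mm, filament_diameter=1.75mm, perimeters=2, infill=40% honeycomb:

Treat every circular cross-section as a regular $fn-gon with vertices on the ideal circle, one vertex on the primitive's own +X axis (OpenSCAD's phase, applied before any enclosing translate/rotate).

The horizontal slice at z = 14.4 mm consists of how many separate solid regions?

1

At z = 14.4 mm: the r=10 cylinder gives a regular 16-gon of circumradius 10 (constant along its height). The result has 1 disconnected region.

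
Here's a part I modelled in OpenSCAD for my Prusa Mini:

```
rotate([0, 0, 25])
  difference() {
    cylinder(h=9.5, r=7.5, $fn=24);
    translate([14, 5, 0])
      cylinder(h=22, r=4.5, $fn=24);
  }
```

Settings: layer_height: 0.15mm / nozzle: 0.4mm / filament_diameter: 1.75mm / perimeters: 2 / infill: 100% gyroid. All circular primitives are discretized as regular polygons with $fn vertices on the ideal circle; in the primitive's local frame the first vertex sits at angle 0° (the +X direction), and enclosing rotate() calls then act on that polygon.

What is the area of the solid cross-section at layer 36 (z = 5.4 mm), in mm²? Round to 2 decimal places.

At z = 5.4 mm: the r=7.5 cylinder contributes a regular 24-gon of circumradius 7.5 (area = (24/2)·7.500²·sin(360°/24) = 174.70 mm²); the cylinder at (14, 5): section is a regular 24-gon, circumradius r=4.5 (area = (24/2)·4.500²·sin(360°/24) = 62.89 mm²); Subtracting the remaining from the first: starting from the r=7.5 cylinder (174.70 mm²), the r=4.5 cylinder at (14, 5) misses the remaining region (no effect) — area = 174.70 mm²; (whole slice rotated 25° about Z — lengths, areas and connectivity unchanged). Overall, the cross-section is a single solid region. Net area = 174.70 mm².

174.70 mm²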